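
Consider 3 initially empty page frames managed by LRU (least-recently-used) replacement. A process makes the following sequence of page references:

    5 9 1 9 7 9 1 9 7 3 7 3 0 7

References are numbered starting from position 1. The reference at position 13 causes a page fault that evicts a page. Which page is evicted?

9

pos 1: 5: fault, frames (5)
pos 2: 9: fault, frames (5 9)
pos 3: 1: fault, frames (5 9 1)
pos 4: 9: hit
pos 5: 7: fault, evict 5, frames (1 9 7)
pos 6: 9: hit
pos 7: 1: hit
pos 8: 9: hit
pos 9: 7: hit
pos 10: 3: fault, evict 1, frames (9 7 3)
pos 11: 7: hit
pos 12: 3: hit
pos 13: 0: fault, evict 9, frames (7 3 0)
At position 13, page 9 is evicted.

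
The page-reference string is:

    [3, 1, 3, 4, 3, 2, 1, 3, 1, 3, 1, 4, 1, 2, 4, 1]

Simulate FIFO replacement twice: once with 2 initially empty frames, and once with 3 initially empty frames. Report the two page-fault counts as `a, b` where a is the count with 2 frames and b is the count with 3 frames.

2 frames: F F . F F F F F . . . F F F F F → 12 faults.
3 frames: F F . F . F . F F . . F . F . . → 8 faults.
8 < 12: adding a frame reduced faults, as is typical.

12, 8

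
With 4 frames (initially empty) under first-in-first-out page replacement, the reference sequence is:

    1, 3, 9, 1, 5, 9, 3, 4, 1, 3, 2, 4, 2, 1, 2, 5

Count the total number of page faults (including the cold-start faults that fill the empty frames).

1 -> miss, frames {1}
3 -> miss, frames {1,3}
9 -> miss, frames {1,3,9}
1 -> hit
5 -> miss, frames {1,3,9,5}
9 -> hit
3 -> hit
4 -> miss, evict 1, frames {3,9,5,4}
1 -> miss, evict 3, frames {9,5,4,1}
3 -> miss, evict 9, frames {5,4,1,3}
2 -> miss, evict 5, frames {4,1,3,2}
4 -> hit
2 -> hit
1 -> hit
2 -> hit
5 -> miss, evict 4, frames {1,3,2,5}
Page faults: 9.

9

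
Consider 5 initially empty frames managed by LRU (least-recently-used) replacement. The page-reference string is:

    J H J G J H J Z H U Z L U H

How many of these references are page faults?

J: miss, frames (J)
H: miss, frames (J H)
J: hit
G: miss, frames (H J G)
J: hit
H: hit
J: hit
Z: miss, frames (G H J Z)
H: hit
U: miss, frames (G J Z H U)
Z: hit
L: miss, evict G, frames (J H U Z L)
U: hit
H: hit
Page faults: 6.

6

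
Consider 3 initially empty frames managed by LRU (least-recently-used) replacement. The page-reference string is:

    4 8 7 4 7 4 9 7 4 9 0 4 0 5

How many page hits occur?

4 -> miss, frames [4]
8 -> miss, frames [4, 8]
7 -> miss, frames [4, 8, 7]
4 -> hit
7 -> hit
4 -> hit
9 -> miss, evict 8, frames [7, 4, 9]
7 -> hit
4 -> hit
9 -> hit
0 -> miss, evict 7, frames [4, 9, 0]
4 -> hit
0 -> hit
5 -> miss, evict 9, frames [4, 0, 5]
Hits: 8.

8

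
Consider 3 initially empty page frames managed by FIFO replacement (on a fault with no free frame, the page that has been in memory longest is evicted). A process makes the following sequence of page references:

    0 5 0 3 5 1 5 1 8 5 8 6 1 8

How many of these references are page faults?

0 → fault, frames {0}
5 → fault, frames {0,5}
0 → hit
3 → fault, frames {0,5,3}
5 → hit
1 → fault, evict 0, frames {5,3,1}
5 → hit
1 → hit
8 → fault, evict 5, frames {3,1,8}
5 → fault, evict 3, frames {1,8,5}
8 → hit
6 → fault, evict 1, frames {8,5,6}
1 → fault, evict 8, frames {5,6,1}
8 → fault, evict 5, frames {6,1,8}
Page faults: 9.

9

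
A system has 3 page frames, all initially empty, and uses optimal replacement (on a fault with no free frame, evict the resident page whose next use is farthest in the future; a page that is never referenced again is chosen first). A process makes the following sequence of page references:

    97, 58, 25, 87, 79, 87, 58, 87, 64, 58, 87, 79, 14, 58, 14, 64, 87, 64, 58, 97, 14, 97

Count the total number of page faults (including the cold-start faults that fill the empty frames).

11

97 → fault, frames [97]
58 → fault, frames [97, 58]
25 → fault, frames [97, 58, 25]
87 → fault, evict 25, frames [97, 58, 87]
79 → fault, evict 97, frames [58, 87, 79]
87 → hit
58 → hit
87 → hit
64 → fault, evict 79, frames [58, 87, 64]
58 → hit
87 → hit
79 → fault, evict 87, frames [58, 64, 79]
14 → fault, evict 79, frames [58, 64, 14]
58 → hit
14 → hit
64 → hit
87 → fault, evict 14, frames [58, 64, 87]
64 → hit
58 → hit
97 → fault, evict 87, frames [58, 64, 97]
14 → fault, evict 64, frames [58, 97, 14]
97 → hit
Page faults: 11.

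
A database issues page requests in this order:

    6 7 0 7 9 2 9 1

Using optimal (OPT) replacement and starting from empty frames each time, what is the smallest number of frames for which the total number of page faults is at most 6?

f=1: 8 faults
f=2: 6 faults
f=3: 6 faults
f=4: 6 faults
f=5: 6 faults
f=6: 6 faults
Smallest f with faults ≤ 6 is 2.

2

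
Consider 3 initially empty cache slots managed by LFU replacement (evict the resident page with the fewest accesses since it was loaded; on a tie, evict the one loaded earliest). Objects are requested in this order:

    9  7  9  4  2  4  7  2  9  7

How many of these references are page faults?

7

9 -> fault, frames [9]
7 -> fault, frames [9, 7]
9 -> hit
4 -> fault, frames [9, 7, 4]
2 -> fault, evict 7, frames [9, 4, 2]
4 -> hit
7 -> fault, evict 2, frames [9, 4, 7]
2 -> fault, evict 7, frames [9, 4, 2]
9 -> hit
7 -> fault, evict 2, frames [9, 4, 7]
Page faults: 7.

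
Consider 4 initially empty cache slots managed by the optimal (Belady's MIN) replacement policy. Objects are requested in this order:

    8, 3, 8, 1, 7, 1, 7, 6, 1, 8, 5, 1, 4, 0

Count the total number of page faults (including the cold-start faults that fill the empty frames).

8

8 -> miss, frames {8}
3 -> miss, frames {8,3}
8 -> hit
1 -> miss, frames {8,3,1}
7 -> miss, frames {8,3,1,7}
1 -> hit
7 -> hit
6 -> miss, evict 7, frames {8,3,1,6}
1 -> hit
8 -> hit
5 -> miss, evict 6, frames {8,3,1,5}
1 -> hit
4 -> miss, evict 5, frames {8,3,1,4}
0 -> miss, evict 4, frames {8,3,1,0}
Page faults: 8.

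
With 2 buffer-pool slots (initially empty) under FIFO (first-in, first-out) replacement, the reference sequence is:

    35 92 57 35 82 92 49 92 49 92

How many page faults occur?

7

35 -> miss, frames (35)
92 -> miss, frames (35 92)
57 -> miss, evict 35, frames (92 57)
35 -> miss, evict 92, frames (57 35)
82 -> miss, evict 57, frames (35 82)
92 -> miss, evict 35, frames (82 92)
49 -> miss, evict 82, frames (92 49)
92 -> hit
49 -> hit
92 -> hit
Page faults: 7.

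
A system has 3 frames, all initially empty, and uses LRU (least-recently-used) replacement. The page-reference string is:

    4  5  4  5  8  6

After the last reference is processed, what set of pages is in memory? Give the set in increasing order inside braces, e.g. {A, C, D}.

4: miss, frames [4]
5: miss, frames [4, 5]
4: hit
5: hit
8: miss, frames [4, 5, 8]
6: miss, evict 4, frames [5, 8, 6]

{5, 6, 8}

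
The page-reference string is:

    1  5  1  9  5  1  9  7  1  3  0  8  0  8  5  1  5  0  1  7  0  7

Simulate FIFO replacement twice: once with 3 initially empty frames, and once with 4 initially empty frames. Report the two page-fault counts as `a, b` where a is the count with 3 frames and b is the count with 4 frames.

3 frames: F F . F . . . F F F F F . . F F . F . F . . → 12 faults.
4 frames: F F . F . . . F . F F F . . F F . . . F F . → 11 faults.
11 < 12: adding a frame reduced faults, as is typical.

12, 11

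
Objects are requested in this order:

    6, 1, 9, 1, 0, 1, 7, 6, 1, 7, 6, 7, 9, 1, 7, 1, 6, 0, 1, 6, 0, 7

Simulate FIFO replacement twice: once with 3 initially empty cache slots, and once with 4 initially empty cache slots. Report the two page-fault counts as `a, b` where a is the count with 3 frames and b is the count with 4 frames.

13, 10

3 frames: F F F . F . F F F . . . F . F . F F F . . F → 13 faults.
4 frames: F F F . F . F F F . . . F . . . . F . . . F → 10 faults.
10 < 13: adding a frame reduced faults, as is typical.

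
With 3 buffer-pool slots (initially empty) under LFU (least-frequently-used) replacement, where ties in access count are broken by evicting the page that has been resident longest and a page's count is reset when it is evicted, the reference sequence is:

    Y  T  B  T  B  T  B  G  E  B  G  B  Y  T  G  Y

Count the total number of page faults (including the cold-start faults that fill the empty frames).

9

Y -> miss, frames (Y)
T -> miss, frames (Y T)
B -> miss, frames (Y T B)
T -> hit
B -> hit
T -> hit
B -> hit
G -> miss, evict Y, frames (T B G)
E -> miss, evict G, frames (T B E)
B -> hit
G -> miss, evict E, frames (T B G)
B -> hit
Y -> miss, evict G, frames (T B Y)
T -> hit
G -> miss, evict Y, frames (T B G)
Y -> miss, evict G, frames (T B Y)
Page faults: 9.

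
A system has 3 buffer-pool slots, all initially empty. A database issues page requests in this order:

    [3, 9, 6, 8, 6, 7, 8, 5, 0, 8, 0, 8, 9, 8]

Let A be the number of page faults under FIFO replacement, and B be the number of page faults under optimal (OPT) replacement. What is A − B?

Under FIFO: F F F F . F . F F F . . F . → 9 faults.
Under OPT: F F F F . F . F F . . . . . → 7 faults.
A − B = 9 − 7 = 2.

2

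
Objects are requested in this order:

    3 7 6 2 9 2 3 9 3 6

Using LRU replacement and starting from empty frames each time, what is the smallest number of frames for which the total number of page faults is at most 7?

f=1: 10 faults
f=2: 8 faults
f=3: 7 faults
f=4: 6 faults
f=5: 5 faults
Smallest f with faults ≤ 7 is 3.

3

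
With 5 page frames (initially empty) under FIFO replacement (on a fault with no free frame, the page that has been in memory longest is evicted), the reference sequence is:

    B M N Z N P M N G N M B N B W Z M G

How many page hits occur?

9

B -> miss, frames [B]
M -> miss, frames [B, M]
N -> miss, frames [B, M, N]
Z -> miss, frames [B, M, N, Z]
N -> hit
P -> miss, frames [B, M, N, Z, P]
M -> hit
N -> hit
G -> miss, evict B, frames [M, N, Z, P, G]
N -> hit
M -> hit
B -> miss, evict M, frames [N, Z, P, G, B]
N -> hit
B -> hit
W -> miss, evict N, frames [Z, P, G, B, W]
Z -> hit
M -> miss, evict Z, frames [P, G, B, W, M]
G -> hit
Hits: 9.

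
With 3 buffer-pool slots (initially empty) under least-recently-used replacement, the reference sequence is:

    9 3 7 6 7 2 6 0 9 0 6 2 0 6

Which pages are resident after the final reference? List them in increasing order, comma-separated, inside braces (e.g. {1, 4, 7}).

{0, 2, 6}

9 → miss, frames (9)
3 → miss, frames (9 3)
7 → miss, frames (9 3 7)
6 → miss, evict 9, frames (3 7 6)
7 → hit
2 → miss, evict 3, frames (6 7 2)
6 → hit
0 → miss, evict 7, frames (2 6 0)
9 → miss, evict 2, frames (6 0 9)
0 → hit
6 → hit
2 → miss, evict 9, frames (0 6 2)
0 → hit
6 → hit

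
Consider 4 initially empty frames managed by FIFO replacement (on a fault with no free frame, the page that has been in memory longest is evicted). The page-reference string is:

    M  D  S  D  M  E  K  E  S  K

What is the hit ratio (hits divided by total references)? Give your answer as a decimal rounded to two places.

M: fault, frames [M]
D: fault, frames [M, D]
S: fault, frames [M, D, S]
D: hit
M: hit
E: fault, frames [M, D, S, E]
K: fault, evict M, frames [D, S, E, K]
E: hit
S: hit
K: hit
Hits: 5 of 10 references → 5/10 = 0.5000.

0.50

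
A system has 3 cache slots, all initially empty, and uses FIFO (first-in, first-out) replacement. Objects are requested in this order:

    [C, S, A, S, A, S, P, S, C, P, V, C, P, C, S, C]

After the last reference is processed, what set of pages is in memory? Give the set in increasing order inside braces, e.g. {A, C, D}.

{C, S, V}

C → miss, frames [C]
S → miss, frames [C, S]
A → miss, frames [C, S, A]
S → hit
A → hit
S → hit
P → miss, evict C, frames [S, A, P]
S → hit
C → miss, evict S, frames [A, P, C]
P → hit
V → miss, evict A, frames [P, C, V]
C → hit
P → hit
C → hit
S → miss, evict P, frames [C, V, S]
C → hit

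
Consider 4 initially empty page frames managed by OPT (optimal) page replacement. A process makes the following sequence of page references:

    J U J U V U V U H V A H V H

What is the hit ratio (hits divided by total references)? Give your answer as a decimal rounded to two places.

0.64

J: fault, frames [J]
U: fault, frames [J, U]
J: hit
U: hit
V: fault, frames [J, U, V]
U: hit
V: hit
U: hit
H: fault, frames [J, U, V, H]
V: hit
A: fault, evict U, frames [J, V, H, A]
H: hit
V: hit
H: hit
Hits: 9 of 14 references → 9/14 = 0.6429.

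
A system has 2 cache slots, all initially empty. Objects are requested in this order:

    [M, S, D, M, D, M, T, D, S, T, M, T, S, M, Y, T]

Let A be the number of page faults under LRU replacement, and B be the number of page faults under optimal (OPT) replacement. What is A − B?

4

Under LRU: F F F F . . F F F F F . F F F F → 13 faults.
Under OPT: F F F . . . F . F . F . F . F F → 9 faults.
A − B = 13 − 9 = 4.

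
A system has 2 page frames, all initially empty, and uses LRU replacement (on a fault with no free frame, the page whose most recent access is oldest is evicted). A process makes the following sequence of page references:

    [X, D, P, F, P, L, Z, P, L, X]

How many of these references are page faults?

X: miss, frames {X}
D: miss, frames {X,D}
P: miss, evict X, frames {D,P}
F: miss, evict D, frames {P,F}
P: hit
L: miss, evict F, frames {P,L}
Z: miss, evict P, frames {L,Z}
P: miss, evict L, frames {Z,P}
L: miss, evict Z, frames {P,L}
X: miss, evict P, frames {L,X}
Page faults: 9.

9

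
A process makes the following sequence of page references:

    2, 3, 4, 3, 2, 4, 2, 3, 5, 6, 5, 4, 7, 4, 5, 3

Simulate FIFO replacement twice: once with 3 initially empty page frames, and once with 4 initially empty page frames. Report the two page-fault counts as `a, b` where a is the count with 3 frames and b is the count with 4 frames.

3 frames: F F F . . . . . F F . . F F F F → 9 faults.
4 frames: F F F . . . . . F F . . F . . F → 7 faults.
7 < 9: adding a frame reduced faults, as is typical.

9, 7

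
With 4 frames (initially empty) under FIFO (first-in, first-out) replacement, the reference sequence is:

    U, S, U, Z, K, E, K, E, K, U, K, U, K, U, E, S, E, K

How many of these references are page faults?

7

U: miss, frames [U]
S: miss, frames [U, S]
U: hit
Z: miss, frames [U, S, Z]
K: miss, frames [U, S, Z, K]
E: miss, evict U, frames [S, Z, K, E]
K: hit
E: hit
K: hit
U: miss, evict S, frames [Z, K, E, U]
K: hit
U: hit
K: hit
U: hit
E: hit
S: miss, evict Z, frames [K, E, U, S]
E: hit
K: hit
Page faults: 7.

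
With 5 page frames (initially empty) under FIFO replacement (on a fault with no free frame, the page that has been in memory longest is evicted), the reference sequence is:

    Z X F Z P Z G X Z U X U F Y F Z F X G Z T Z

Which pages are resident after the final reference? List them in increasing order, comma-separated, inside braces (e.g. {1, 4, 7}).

{F, G, T, X, Z}

Z -> miss, frames [Z]
X -> miss, frames [Z, X]
F -> miss, frames [Z, X, F]
Z -> hit
P -> miss, frames [Z, X, F, P]
Z -> hit
G -> miss, frames [Z, X, F, P, G]
X -> hit
Z -> hit
U -> miss, evict Z, frames [X, F, P, G, U]
X -> hit
U -> hit
F -> hit
Y -> miss, evict X, frames [F, P, G, U, Y]
F -> hit
Z -> miss, evict F, frames [P, G, U, Y, Z]
F -> miss, evict P, frames [G, U, Y, Z, F]
X -> miss, evict G, frames [U, Y, Z, F, X]
G -> miss, evict U, frames [Y, Z, F, X, G]
Z -> hit
T -> miss, evict Y, frames [Z, F, X, G, T]
Z -> hit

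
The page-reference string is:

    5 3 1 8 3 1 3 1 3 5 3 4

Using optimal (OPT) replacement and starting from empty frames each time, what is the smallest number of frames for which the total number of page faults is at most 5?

f=1: 12 faults
f=2: 7 faults
f=3: 6 faults
f=4: 5 faults
f=5: 5 faults
Smallest f with faults ≤ 5 is 4.

4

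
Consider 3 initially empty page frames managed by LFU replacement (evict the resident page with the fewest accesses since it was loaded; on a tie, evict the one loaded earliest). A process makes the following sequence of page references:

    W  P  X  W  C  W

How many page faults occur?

4

W -> miss, frames [W]
P -> miss, frames [W, P]
X -> miss, frames [W, P, X]
W -> hit
C -> miss, evict P, frames [W, X, C]
W -> hit
Page faults: 4.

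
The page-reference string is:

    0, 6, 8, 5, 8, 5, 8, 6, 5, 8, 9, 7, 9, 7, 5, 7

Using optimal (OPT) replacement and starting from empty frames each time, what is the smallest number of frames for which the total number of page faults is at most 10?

f=1: 16 faults
f=2: 9 faults
f=3: 6 faults
f=4: 6 faults
f=5: 6 faults
f=6: 6 faults
Smallest f with faults ≤ 10 is 2.

2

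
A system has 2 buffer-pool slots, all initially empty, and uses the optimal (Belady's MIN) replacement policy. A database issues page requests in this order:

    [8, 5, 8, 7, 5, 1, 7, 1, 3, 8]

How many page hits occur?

4

8: miss, frames [8]
5: miss, frames [8, 5]
8: hit
7: miss, evict 8, frames [5, 7]
5: hit
1: miss, evict 5, frames [7, 1]
7: hit
1: hit
3: miss, evict 1, frames [7, 3]
8: miss, evict 3, frames [7, 8]
Hits: 4.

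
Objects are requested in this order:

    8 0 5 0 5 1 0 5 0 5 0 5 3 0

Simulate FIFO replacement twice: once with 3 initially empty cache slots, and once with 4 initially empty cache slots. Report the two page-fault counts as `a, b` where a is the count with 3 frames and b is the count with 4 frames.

6, 5

3 frames: F F F . . F . . . . . . F F → 6 faults.
4 frames: F F F . . F . . . . . . F . → 5 faults.
5 < 6: adding a frame reduced faults, as is typical.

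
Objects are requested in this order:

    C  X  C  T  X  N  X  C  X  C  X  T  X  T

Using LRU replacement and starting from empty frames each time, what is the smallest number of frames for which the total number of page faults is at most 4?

4

f=1: 14 faults
f=2: 7 faults
f=3: 6 faults
f=4: 4 faults
Smallest f with faults ≤ 4 is 4.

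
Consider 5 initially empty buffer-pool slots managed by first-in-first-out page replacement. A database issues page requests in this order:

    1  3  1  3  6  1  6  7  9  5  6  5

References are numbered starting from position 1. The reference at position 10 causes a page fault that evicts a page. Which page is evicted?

1

pos 1: 1: miss, frames [1]
pos 2: 3: miss, frames [1, 3]
pos 3: 1: hit
pos 4: 3: hit
pos 5: 6: miss, frames [1, 3, 6]
pos 6: 1: hit
pos 7: 6: hit
pos 8: 7: miss, frames [1, 3, 6, 7]
pos 9: 9: miss, frames [1, 3, 6, 7, 9]
pos 10: 5: miss, evict 1, frames [3, 6, 7, 9, 5]
At position 10, page 1 is evicted.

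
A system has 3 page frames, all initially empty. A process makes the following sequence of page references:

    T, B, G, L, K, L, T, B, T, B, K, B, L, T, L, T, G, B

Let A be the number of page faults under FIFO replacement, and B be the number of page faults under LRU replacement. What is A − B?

Under FIFO: F F F F F . F F . . . . F . . . F . → 9 faults.
Under LRU: F F F F F . F F . . F . F F . . F F → 12 faults.
A − B = 9 − 12 = -3.

-3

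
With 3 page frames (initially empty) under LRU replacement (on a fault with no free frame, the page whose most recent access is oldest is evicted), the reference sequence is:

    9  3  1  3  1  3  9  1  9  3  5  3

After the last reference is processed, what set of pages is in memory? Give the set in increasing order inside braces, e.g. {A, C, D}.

{3, 5, 9}

9 -> miss, frames (9)
3 -> miss, frames (9 3)
1 -> miss, frames (9 3 1)
3 -> hit
1 -> hit
3 -> hit
9 -> hit
1 -> hit
9 -> hit
3 -> hit
5 -> miss, evict 1, frames (9 3 5)
3 -> hit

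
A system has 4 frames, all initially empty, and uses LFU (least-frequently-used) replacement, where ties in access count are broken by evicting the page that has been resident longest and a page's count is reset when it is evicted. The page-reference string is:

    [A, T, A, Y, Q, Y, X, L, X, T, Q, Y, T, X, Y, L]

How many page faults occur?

10

A: miss, frames [A]
T: miss, frames [A, T]
A: hit
Y: miss, frames [A, T, Y]
Q: miss, frames [A, T, Y, Q]
Y: hit
X: miss, evict T, frames [A, Y, Q, X]
L: miss, evict Q, frames [A, Y, X, L]
X: hit
T: miss, evict L, frames [A, Y, X, T]
Q: miss, evict T, frames [A, Y, X, Q]
Y: hit
T: miss, evict Q, frames [A, Y, X, T]
X: hit
Y: hit
L: miss, evict T, frames [A, Y, X, L]
Page faults: 10.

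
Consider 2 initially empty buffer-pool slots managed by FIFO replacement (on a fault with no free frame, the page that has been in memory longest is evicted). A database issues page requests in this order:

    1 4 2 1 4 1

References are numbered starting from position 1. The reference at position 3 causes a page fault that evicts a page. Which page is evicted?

1

pos 1: 1 → miss, frames {1}
pos 2: 4 → miss, frames {1,4}
pos 3: 2 → miss, evict 1, frames {4,2}
At position 3, page 1 is evicted.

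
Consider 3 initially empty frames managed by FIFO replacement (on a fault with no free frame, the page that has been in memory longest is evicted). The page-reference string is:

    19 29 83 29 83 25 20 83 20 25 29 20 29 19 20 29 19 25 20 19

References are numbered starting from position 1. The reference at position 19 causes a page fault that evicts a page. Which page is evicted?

pos 1: 19 -> fault, frames (19)
pos 2: 29 -> fault, frames (19 29)
pos 3: 83 -> fault, frames (19 29 83)
pos 4: 29 -> hit
pos 5: 83 -> hit
pos 6: 25 -> fault, evict 19, frames (29 83 25)
pos 7: 20 -> fault, evict 29, frames (83 25 20)
pos 8: 83 -> hit
pos 9: 20 -> hit
pos 10: 25 -> hit
pos 11: 29 -> fault, evict 83, frames (25 20 29)
pos 12: 20 -> hit
pos 13: 29 -> hit
pos 14: 19 -> fault, evict 25, frames (20 29 19)
pos 15: 20 -> hit
pos 16: 29 -> hit
pos 17: 19 -> hit
pos 18: 25 -> fault, evict 20, frames (29 19 25)
pos 19: 20 -> fault, evict 29, frames (19 25 20)
At position 19, page 29 is evicted.

29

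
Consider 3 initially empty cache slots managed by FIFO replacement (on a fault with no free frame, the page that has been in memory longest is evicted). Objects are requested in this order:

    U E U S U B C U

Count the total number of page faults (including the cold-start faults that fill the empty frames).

U -> miss, frames (U)
E -> miss, frames (U E)
U -> hit
S -> miss, frames (U E S)
U -> hit
B -> miss, evict U, frames (E S B)
C -> miss, evict E, frames (S B C)
U -> miss, evict S, frames (B C U)
Page faults: 6.

6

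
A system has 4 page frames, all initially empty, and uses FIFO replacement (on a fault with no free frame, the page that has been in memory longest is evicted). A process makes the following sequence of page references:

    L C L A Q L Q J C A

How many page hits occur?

L: fault, frames [L]
C: fault, frames [L, C]
L: hit
A: fault, frames [L, C, A]
Q: fault, frames [L, C, A, Q]
L: hit
Q: hit
J: fault, evict L, frames [C, A, Q, J]
C: hit
A: hit
Hits: 5.

5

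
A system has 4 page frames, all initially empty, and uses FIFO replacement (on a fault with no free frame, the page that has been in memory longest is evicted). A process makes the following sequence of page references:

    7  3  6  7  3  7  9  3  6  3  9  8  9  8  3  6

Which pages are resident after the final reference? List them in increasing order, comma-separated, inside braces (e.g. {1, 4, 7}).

7 → fault, frames (7)
3 → fault, frames (7 3)
6 → fault, frames (7 3 6)
7 → hit
3 → hit
7 → hit
9 → fault, frames (7 3 6 9)
3 → hit
6 → hit
3 → hit
9 → hit
8 → fault, evict 7, frames (3 6 9 8)
9 → hit
8 → hit
3 → hit
6 → hit

{3, 6, 8, 9}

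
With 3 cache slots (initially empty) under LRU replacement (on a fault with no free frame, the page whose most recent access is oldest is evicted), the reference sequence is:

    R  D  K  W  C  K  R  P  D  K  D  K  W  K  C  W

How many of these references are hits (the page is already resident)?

5

R → miss, frames {R}
D → miss, frames {R,D}
K → miss, frames {R,D,K}
W → miss, evict R, frames {D,K,W}
C → miss, evict D, frames {K,W,C}
K → hit
R → miss, evict W, frames {C,K,R}
P → miss, evict C, frames {K,R,P}
D → miss, evict K, frames {R,P,D}
K → miss, evict R, frames {P,D,K}
D → hit
K → hit
W → miss, evict P, frames {D,K,W}
K → hit
C → miss, evict D, frames {W,K,C}
W → hit
Hits: 5.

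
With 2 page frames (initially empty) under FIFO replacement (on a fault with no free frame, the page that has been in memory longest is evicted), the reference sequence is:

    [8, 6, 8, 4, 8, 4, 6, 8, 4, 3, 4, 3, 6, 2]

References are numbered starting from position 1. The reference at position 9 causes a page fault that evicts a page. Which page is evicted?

8

pos 1: 8 → fault, frames [8]
pos 2: 6 → fault, frames [8, 6]
pos 3: 8 → hit
pos 4: 4 → fault, evict 8, frames [6, 4]
pos 5: 8 → fault, evict 6, frames [4, 8]
pos 6: 4 → hit
pos 7: 6 → fault, evict 4, frames [8, 6]
pos 8: 8 → hit
pos 9: 4 → fault, evict 8, frames [6, 4]
At position 9, page 8 is evicted.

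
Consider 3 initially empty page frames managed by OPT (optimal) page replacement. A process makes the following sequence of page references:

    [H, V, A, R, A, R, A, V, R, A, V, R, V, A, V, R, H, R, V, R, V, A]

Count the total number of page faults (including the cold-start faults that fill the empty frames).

6

H → fault, frames {H}
V → fault, frames {H,V}
A → fault, frames {H,V,A}
R → fault, evict H, frames {V,A,R}
A → hit
R → hit
A → hit
V → hit
R → hit
A → hit
V → hit
R → hit
V → hit
A → hit
V → hit
R → hit
H → fault, evict A, frames {V,R,H}
R → hit
V → hit
R → hit
V → hit
A → fault, evict H, frames {V,R,A}
Page faults: 6.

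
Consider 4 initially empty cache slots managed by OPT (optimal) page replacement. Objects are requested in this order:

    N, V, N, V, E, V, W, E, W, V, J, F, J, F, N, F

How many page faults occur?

6

N -> miss, frames {N}
V -> miss, frames {N,V}
N -> hit
V -> hit
E -> miss, frames {N,V,E}
V -> hit
W -> miss, frames {N,V,E,W}
E -> hit
W -> hit
V -> hit
J -> miss, evict W, frames {N,V,E,J}
F -> miss, evict E, frames {N,V,J,F}
J -> hit
F -> hit
N -> hit
F -> hit
Page faults: 6.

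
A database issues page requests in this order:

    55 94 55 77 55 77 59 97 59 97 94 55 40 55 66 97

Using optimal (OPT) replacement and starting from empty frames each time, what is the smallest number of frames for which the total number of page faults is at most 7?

f=1: 16 faults
f=2: 10 faults
f=3: 8 faults
f=4: 7 faults
f=5: 7 faults
f=6: 7 faults
f=7: 7 faults
Smallest f with faults ≤ 7 is 4.

4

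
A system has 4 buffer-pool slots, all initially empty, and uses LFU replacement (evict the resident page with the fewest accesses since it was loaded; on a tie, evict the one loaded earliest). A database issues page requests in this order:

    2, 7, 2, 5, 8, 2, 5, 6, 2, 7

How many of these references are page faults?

6

2: miss, frames (2)
7: miss, frames (2 7)
2: hit
5: miss, frames (2 7 5)
8: miss, frames (2 7 5 8)
2: hit
5: hit
6: miss, evict 7, frames (2 5 8 6)
2: hit
7: miss, evict 8, frames (2 5 6 7)
Page faults: 6.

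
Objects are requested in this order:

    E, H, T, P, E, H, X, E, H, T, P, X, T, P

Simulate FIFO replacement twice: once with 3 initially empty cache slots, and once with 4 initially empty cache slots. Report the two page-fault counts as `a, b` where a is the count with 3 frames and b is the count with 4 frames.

3 frames: F F F F F F F . . F F . . . → 9 faults.
4 frames: F F F F . . F F F F F F . . → 10 faults.
10 > 9: adding a frame increased faults — Belady's anomaly.

9, 10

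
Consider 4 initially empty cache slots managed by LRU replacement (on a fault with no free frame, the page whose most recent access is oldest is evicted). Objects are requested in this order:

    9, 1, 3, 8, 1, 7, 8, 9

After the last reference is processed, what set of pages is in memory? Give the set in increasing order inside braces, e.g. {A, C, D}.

{1, 7, 8, 9}

9 -> miss, frames (9)
1 -> miss, frames (9 1)
3 -> miss, frames (9 1 3)
8 -> miss, frames (9 1 3 8)
1 -> hit
7 -> miss, evict 9, frames (3 8 1 7)
8 -> hit
9 -> miss, evict 3, frames (1 7 8 9)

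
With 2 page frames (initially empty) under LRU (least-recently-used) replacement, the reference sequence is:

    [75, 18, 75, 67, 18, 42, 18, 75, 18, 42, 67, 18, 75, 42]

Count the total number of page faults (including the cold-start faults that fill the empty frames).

11

75: fault, frames {75}
18: fault, frames {75,18}
75: hit
67: fault, evict 18, frames {75,67}
18: fault, evict 75, frames {67,18}
42: fault, evict 67, frames {18,42}
18: hit
75: fault, evict 42, frames {18,75}
18: hit
42: fault, evict 75, frames {18,42}
67: fault, evict 18, frames {42,67}
18: fault, evict 42, frames {67,18}
75: fault, evict 67, frames {18,75}
42: fault, evict 18, frames {75,42}
Page faults: 11.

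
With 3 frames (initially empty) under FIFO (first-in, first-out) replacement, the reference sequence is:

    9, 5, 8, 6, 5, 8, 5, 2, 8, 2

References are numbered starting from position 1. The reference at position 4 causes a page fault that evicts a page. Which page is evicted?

pos 1: 9 -> fault, frames (9)
pos 2: 5 -> fault, frames (9 5)
pos 3: 8 -> fault, frames (9 5 8)
pos 4: 6 -> fault, evict 9, frames (5 8 6)
At position 4, page 9 is evicted.

9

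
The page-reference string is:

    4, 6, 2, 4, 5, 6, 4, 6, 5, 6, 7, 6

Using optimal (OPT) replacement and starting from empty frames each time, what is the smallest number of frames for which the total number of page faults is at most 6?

3

f=1: 12 faults
f=2: 7 faults
f=3: 5 faults
f=4: 5 faults
f=5: 5 faults
Smallest f with faults ≤ 6 is 3.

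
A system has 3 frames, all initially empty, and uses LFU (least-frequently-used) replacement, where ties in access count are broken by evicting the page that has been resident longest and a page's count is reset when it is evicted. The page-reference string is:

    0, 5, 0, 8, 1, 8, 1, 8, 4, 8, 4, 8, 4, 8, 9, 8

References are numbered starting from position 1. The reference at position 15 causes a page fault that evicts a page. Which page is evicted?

pos 1: 0 → fault, frames (0)
pos 2: 5 → fault, frames (0 5)
pos 3: 0 → hit
pos 4: 8 → fault, frames (0 5 8)
pos 5: 1 → fault, evict 5, frames (0 8 1)
pos 6: 8 → hit
pos 7: 1 → hit
pos 8: 8 → hit
pos 9: 4 → fault, evict 0, frames (8 1 4)
pos 10: 8 → hit
pos 11: 4 → hit
pos 12: 8 → hit
pos 13: 4 → hit
pos 14: 8 → hit
pos 15: 9 → fault, evict 1, frames (8 4 9)
At position 15, page 1 is evicted.

1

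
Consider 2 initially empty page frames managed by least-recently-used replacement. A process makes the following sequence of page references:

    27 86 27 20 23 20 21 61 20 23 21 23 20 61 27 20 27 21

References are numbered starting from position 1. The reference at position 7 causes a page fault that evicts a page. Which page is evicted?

23

pos 1: 27 -> fault, frames (27)
pos 2: 86 -> fault, frames (27 86)
pos 3: 27 -> hit
pos 4: 20 -> fault, evict 86, frames (27 20)
pos 5: 23 -> fault, evict 27, frames (20 23)
pos 6: 20 -> hit
pos 7: 21 -> fault, evict 23, frames (20 21)
At position 7, page 23 is evicted.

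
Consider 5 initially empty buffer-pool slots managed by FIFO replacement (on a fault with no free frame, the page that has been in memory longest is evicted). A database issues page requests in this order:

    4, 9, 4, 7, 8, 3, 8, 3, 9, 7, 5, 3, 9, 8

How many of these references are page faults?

4 -> miss, frames {4}
9 -> miss, frames {4,9}
4 -> hit
7 -> miss, frames {4,9,7}
8 -> miss, frames {4,9,7,8}
3 -> miss, frames {4,9,7,8,3}
8 -> hit
3 -> hit
9 -> hit
7 -> hit
5 -> miss, evict 4, frames {9,7,8,3,5}
3 -> hit
9 -> hit
8 -> hit
Page faults: 6.

6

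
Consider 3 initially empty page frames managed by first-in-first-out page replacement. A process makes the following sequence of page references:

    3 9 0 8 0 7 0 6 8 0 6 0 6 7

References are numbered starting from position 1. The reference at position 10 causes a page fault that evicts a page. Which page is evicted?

pos 1: 3 → miss, frames (3)
pos 2: 9 → miss, frames (3 9)
pos 3: 0 → miss, frames (3 9 0)
pos 4: 8 → miss, evict 3, frames (9 0 8)
pos 5: 0 → hit
pos 6: 7 → miss, evict 9, frames (0 8 7)
pos 7: 0 → hit
pos 8: 6 → miss, evict 0, frames (8 7 6)
pos 9: 8 → hit
pos 10: 0 → miss, evict 8, frames (7 6 0)
At position 10, page 8 is evicted.

8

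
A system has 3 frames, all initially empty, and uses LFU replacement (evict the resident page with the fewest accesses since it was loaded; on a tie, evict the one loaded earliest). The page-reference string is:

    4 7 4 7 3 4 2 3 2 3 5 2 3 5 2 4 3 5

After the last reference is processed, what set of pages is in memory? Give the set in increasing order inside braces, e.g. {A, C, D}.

{4, 5, 7}

4 → fault, frames [4]
7 → fault, frames [4, 7]
4 → hit
7 → hit
3 → fault, frames [4, 7, 3]
4 → hit
2 → fault, evict 3, frames [4, 7, 2]
3 → fault, evict 2, frames [4, 7, 3]
2 → fault, evict 3, frames [4, 7, 2]
3 → fault, evict 2, frames [4, 7, 3]
5 → fault, evict 3, frames [4, 7, 5]
2 → fault, evict 5, frames [4, 7, 2]
3 → fault, evict 2, frames [4, 7, 3]
5 → fault, evict 3, frames [4, 7, 5]
2 → fault, evict 5, frames [4, 7, 2]
4 → hit
3 → fault, evict 2, frames [4, 7, 3]
5 → fault, evict 3, frames [4, 7, 5]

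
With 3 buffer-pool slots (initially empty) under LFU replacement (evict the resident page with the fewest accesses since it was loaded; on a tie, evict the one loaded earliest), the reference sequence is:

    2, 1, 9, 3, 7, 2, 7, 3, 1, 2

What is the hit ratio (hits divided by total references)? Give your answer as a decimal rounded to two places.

0.20

2 → fault, frames {2}
1 → fault, frames {2,1}
9 → fault, frames {2,1,9}
3 → fault, evict 2, frames {1,9,3}
7 → fault, evict 1, frames {9,3,7}
2 → fault, evict 9, frames {3,7,2}
7 → hit
3 → hit
1 → fault, evict 2, frames {3,7,1}
2 → fault, evict 1, frames {3,7,2}
Hits: 2 of 10 references → 2/10 = 0.2000.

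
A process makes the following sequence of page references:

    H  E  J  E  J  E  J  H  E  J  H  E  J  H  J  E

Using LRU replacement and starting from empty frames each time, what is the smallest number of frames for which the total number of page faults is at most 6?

3

f=1: 16 faults
f=2: 11 faults
f=3: 3 faults
Smallest f with faults ≤ 6 is 3.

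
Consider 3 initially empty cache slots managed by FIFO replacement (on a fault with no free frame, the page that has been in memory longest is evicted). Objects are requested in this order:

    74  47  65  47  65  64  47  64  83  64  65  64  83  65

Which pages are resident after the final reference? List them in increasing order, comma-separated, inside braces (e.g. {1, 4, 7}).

74 → miss, frames {74}
47 → miss, frames {74,47}
65 → miss, frames {74,47,65}
47 → hit
65 → hit
64 → miss, evict 74, frames {47,65,64}
47 → hit
64 → hit
83 → miss, evict 47, frames {65,64,83}
64 → hit
65 → hit
64 → hit
83 → hit
65 → hit

{64, 65, 83}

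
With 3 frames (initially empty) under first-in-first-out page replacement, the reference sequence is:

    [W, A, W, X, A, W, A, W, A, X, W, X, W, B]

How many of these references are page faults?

4

W → miss, frames [W]
A → miss, frames [W, A]
W → hit
X → miss, frames [W, A, X]
A → hit
W → hit
A → hit
W → hit
A → hit
X → hit
W → hit
X → hit
W → hit
B → miss, evict W, frames [A, X, B]
Page faults: 4.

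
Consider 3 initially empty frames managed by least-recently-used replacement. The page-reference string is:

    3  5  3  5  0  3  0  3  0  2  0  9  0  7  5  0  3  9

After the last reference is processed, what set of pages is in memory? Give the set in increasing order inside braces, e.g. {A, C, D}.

{0, 3, 9}

3 -> miss, frames [3]
5 -> miss, frames [3, 5]
3 -> hit
5 -> hit
0 -> miss, frames [3, 5, 0]
3 -> hit
0 -> hit
3 -> hit
0 -> hit
2 -> miss, evict 5, frames [3, 0, 2]
0 -> hit
9 -> miss, evict 3, frames [2, 0, 9]
0 -> hit
7 -> miss, evict 2, frames [9, 0, 7]
5 -> miss, evict 9, frames [0, 7, 5]
0 -> hit
3 -> miss, evict 7, frames [5, 0, 3]
9 -> miss, evict 5, frames [0, 3, 9]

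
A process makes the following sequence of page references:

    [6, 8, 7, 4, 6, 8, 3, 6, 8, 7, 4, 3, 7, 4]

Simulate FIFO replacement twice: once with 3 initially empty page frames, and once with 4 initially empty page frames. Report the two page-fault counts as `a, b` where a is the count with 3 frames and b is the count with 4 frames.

3 frames: F F F F F F F . . F F . . . → 9 faults.
4 frames: F F F F . . F F F F F F . . → 10 faults.
10 > 9: adding a frame increased faults — Belady's anomaly.

9, 10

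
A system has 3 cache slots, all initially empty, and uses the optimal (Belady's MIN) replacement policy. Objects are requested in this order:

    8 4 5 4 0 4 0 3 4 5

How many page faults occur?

5

8: fault, frames {8}
4: fault, frames {8,4}
5: fault, frames {8,4,5}
4: hit
0: fault, evict 8, frames {4,5,0}
4: hit
0: hit
3: fault, evict 0, frames {4,5,3}
4: hit
5: hit
Page faults: 5.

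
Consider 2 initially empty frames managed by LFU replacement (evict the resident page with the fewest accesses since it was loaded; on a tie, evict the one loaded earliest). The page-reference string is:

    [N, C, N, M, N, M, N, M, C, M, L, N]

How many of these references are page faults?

6

N: miss, frames [N]
C: miss, frames [N, C]
N: hit
M: miss, evict C, frames [N, M]
N: hit
M: hit
N: hit
M: hit
C: miss, evict M, frames [N, C]
M: miss, evict C, frames [N, M]
L: miss, evict M, frames [N, L]
N: hit
Page faults: 6.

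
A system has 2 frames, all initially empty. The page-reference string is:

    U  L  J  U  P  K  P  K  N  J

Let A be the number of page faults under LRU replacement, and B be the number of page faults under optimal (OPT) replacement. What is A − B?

Under LRU: F F F F F F . . F F → 8 faults.
Under OPT: F F F . F F . . F F → 7 faults.
A − B = 8 − 7 = 1.

1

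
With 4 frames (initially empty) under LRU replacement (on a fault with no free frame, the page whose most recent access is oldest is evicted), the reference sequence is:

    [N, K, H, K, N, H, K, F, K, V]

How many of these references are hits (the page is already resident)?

N -> fault, frames [N]
K -> fault, frames [N, K]
H -> fault, frames [N, K, H]
K -> hit
N -> hit
H -> hit
K -> hit
F -> fault, frames [N, H, K, F]
K -> hit
V -> fault, evict N, frames [H, F, K, V]
Hits: 5.

5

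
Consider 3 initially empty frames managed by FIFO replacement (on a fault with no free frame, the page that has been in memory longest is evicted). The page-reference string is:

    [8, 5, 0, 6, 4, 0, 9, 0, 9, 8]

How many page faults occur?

8 -> miss, frames [8]
5 -> miss, frames [8, 5]
0 -> miss, frames [8, 5, 0]
6 -> miss, evict 8, frames [5, 0, 6]
4 -> miss, evict 5, frames [0, 6, 4]
0 -> hit
9 -> miss, evict 0, frames [6, 4, 9]
0 -> miss, evict 6, frames [4, 9, 0]
9 -> hit
8 -> miss, evict 4, frames [9, 0, 8]
Page faults: 8.

8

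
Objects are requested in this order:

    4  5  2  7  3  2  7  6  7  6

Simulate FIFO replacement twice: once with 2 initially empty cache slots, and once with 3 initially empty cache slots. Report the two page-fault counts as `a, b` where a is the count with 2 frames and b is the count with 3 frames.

8, 6

2 frames: F F F F F F F F . . → 8 faults.
3 frames: F F F F F . . F . . → 6 faults.
6 < 8: adding a frame reduced faults, as is typical.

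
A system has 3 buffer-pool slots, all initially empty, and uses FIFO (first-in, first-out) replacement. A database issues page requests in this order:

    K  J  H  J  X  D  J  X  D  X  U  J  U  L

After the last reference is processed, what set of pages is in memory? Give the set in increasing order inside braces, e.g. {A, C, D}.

{J, L, U}

K: miss, frames {K}
J: miss, frames {K,J}
H: miss, frames {K,J,H}
J: hit
X: miss, evict K, frames {J,H,X}
D: miss, evict J, frames {H,X,D}
J: miss, evict H, frames {X,D,J}
X: hit
D: hit
X: hit
U: miss, evict X, frames {D,J,U}
J: hit
U: hit
L: miss, evict D, frames {J,U,L}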